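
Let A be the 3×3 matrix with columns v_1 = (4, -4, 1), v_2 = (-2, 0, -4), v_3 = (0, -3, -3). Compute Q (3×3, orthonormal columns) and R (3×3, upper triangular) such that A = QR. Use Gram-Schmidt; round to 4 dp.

e_1 = v_1/‖v_1‖ = (4, -4, 1)/5.7446 = (0.6963, -0.6963, 0.1741).
r_{12} = e_1·v_2 = -2.0889.
u_2 = v_2 + 2.0889·e_1 = (-0.5455, -1.4545, -3.6364).
‖u_2‖ = 3.9543, so e_2 = (-0.1379, -0.3678, -0.9196).
r_{13} = e_1·v_3 = 1.5667; r_{23} = e_2·v_3 = 3.8623.
u_3 = v_3 − 1.5667·e_1 − 3.8623·e_2 = (-0.5581, -0.4884, 0.2791).
‖u_3‖ = 0.7924, so e_3 = (-0.7044, -0.6163, 0.3522).

Q = [[0.6963, -0.1379, -0.7044], [-0.6963, -0.3678, -0.6163], [0.1741, -0.9196, 0.3522]], R = [[5.7446, -2.0889, 1.5667], [0.0000, 3.9543, 3.8623], [0.0000, 0.0000, 0.7924]]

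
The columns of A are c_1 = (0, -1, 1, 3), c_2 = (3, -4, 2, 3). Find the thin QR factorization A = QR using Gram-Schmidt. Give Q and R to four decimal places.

Q = [[0.0000, 0.7162], [-0.3015, -0.6294], [0.3015, 0.1519], [0.9045, -0.2604]], R = [[3.3166, 4.5227], [0.0000, 4.1887]]

c_1 = (0, -1, 1, 3); ‖c_1‖ = 3.3166, so q_1 = (0.0000, -0.3015, 0.3015, 0.9045).
q_1·c_2 = 0.0000·3 + (-0.3015)·(-4) + 0.3015·2 + 0.9045·3 = 4.5227.
u_2 = c_2 − 4.5227·q_1 = (3.0000, -2.6364, 0.6364, -1.0909).
‖u_2‖ = 4.1887, so q_2 = (0.7162, -0.6294, 0.1519, -0.2604).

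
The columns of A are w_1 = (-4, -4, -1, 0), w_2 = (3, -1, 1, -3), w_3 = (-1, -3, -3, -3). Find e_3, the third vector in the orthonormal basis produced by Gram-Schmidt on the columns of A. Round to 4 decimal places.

e_3 = (0.0274, 0.2017, -0.9162, -0.3452)

w_1 = (-4, -4, -1, 0); ‖w_1‖ = 5.7446, so e_1 = (-0.6963, -0.6963, -0.1741, 0.0000).
e_1·w_2 = (-0.6963)·3 + (-0.6963)·(-1) + (-0.1741)·1 + 0.0000·(-3) = -1.5667.
u_2 = w_2 + 1.5667·e_1 = (1.9091, -2.0909, 0.7273, -3.0000).
‖u_2‖ = 4.1887, so e_2 = (0.4558, -0.4992, 0.1736, -0.7162).
e_1·w_3 = (-0.6963)·(-1) + (-0.6963)·(-3) + (-0.1741)·(-3) + 0.0000·(-3) = 3.3075; e_2·w_3 = 0.4558·(-1) + (-0.4992)·(-3) + 0.1736·(-3) + (-0.7162)·(-3) = 2.6695.
u_3 = w_3 − 3.3075·e_1 − 2.6695·e_2 = (0.0864, 0.6356, -2.8877, -1.0881).
‖u_3‖ = 3.1519, so e_3 = (0.0274, 0.2017, -0.9162, -0.3452).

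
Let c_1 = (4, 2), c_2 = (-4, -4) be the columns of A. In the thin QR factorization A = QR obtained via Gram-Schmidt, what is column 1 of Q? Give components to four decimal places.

c_1 = (4, 2); ‖c_1‖ = 4.4721, so q_1 = (0.8944, 0.4472).

q_1 = (0.8944, 0.4472)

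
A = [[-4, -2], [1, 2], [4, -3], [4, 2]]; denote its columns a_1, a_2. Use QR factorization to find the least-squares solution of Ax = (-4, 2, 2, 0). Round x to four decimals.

e_1 = a_1/‖a_1‖ = (-4, 1, 4, 4)/7.0000 = (-0.5714, 0.1429, 0.5714, 0.5714).
r_{12} = e_1·a_2 = 0.8571.
u_2 = a_2 − 0.8571·e_1 = (-1.5102, 1.8776, -3.4898, 1.5102).
‖u_2‖ = 4.5017, so e_2 = (-0.3355, 0.4171, -0.7752, 0.3355).
Qᵀb = (3.7143, 0.6256).
Back-substitute: x_2 = 0.6256/4.5017 = 0.1390.
x_1 = (3.7143 − 0.8571·0.1390)/7.0000 = 0.5136.

x = (0.5136, 0.1390)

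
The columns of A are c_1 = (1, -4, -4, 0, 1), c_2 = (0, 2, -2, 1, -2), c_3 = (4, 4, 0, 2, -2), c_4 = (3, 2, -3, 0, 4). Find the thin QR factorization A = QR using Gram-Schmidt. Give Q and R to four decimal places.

c_1 = (1, -4, -4, 0, 1); ‖c_1‖ = 5.8310, so q_1 = (0.1715, -0.6860, -0.6860, 0.0000, 0.1715).
q_1·c_2 = 0.1715·0 + (-0.6860)·2 + (-0.6860)·(-2) + 0.0000·1 + 0.1715·(-2) = -0.3430.
u_2 = c_2 + 0.3430·q_1 = (0.0588, 1.7647, -2.2353, 1.0000, -1.9412).
‖u_2‖ = 3.5892, so q_2 = (0.0164, 0.4917, -0.6228, 0.2786, -0.5408).
q_1·c_3 = 0.1715·4 + (-0.6860)·4 + (-0.6860)·0 + 0.0000·2 + 0.1715·(-2) = -2.4010; q_2·c_3 = 0.0164·4 + 0.4917·4 + (-0.6228)·0 + 0.2786·2 + (-0.5408)·(-2) = 3.6711.
u_3 = c_3 + 2.4010·q_1 − 3.6711·q_2 = (4.3516, 0.5479, 0.6393, 0.9772, 0.3973).
‖u_3‖ = 4.5561, so q_3 = (0.9551, 0.1203, 0.1403, 0.2145, 0.0872).
q_1·c_4 = 0.1715·3 + (-0.6860)·2 + (-0.6860)·(-3) + 0.0000·0 + 0.1715·4 = 1.8865; q_2·c_4 = 0.0164·3 + 0.4917·2 + (-0.6228)·(-3) + 0.2786·0 + (-0.5408)·4 = 0.7375; q_3·c_4 = 0.9551·3 + 0.1203·2 + 0.1403·(-3) + 0.2145·0 + 0.0872·4 = 3.0337.
u_4 = c_4 − 1.8865·q_1 − 0.7375·q_2 − 3.0337·q_3 = (-0.2332, 2.5667, -1.6722, -0.8561, 3.8108).
‖u_4‖ = 4.9693, so q_4 = (-0.0469, 0.5165, -0.3365, -0.1723, 0.7669).

Q = [[0.1715, 0.0164, 0.9551, -0.0469], [-0.6860, 0.4917, 0.1203, 0.5165], [-0.6860, -0.6228, 0.1403, -0.3365], [0.0000, 0.2786, 0.2145, -0.1723], [0.1715, -0.5408, 0.0872, 0.7669]], R = [[5.8310, -0.3430, -2.4010, 1.8865], [0.0000, 3.5892, 3.6711, 0.7375], [0.0000, 0.0000, 4.5561, 3.0337], [0.0000, 0.0000, 0.0000, 4.9693]]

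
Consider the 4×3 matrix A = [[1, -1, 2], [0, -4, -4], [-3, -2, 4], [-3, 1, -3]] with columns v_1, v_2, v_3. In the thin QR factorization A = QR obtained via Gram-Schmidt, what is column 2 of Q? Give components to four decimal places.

e_2 = (-0.2368, -0.8569, -0.3608, 0.2819)

e_1 = v_1/‖v_1‖ = (1, 0, -3, -3)/4.3589 = (0.2294, 0.0000, -0.6882, -0.6882).
r_{12} = e_1·v_2 = 0.4588.
u_2 = v_2 − 0.4588·e_1 = (-1.1053, -4.0000, -1.6842, 1.3158).
‖u_2‖ = 4.6679, so e_2 = (-0.2368, -0.8569, -0.3608, 0.2819).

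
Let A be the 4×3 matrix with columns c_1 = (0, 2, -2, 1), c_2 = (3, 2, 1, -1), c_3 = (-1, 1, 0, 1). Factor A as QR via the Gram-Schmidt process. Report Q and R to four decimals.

Q = [[0.0000, 0.7775, -0.4145], [0.6667, 0.4607, 0.4787], [-0.6667, 0.3168, 0.6713], [0.3333, -0.2880, 0.3853]], R = [[3.0000, 0.3333, 1.0000], [0.0000, 3.8586, -0.6047], [0.0000, 0.0000, 1.2784]]

c_1 = (0, 2, -2, 1); ‖c_1‖ = 3.0000, so e_1 = (0.0000, 0.6667, -0.6667, 0.3333).
e_1·c_2 = 0.0000·3 + 0.6667·2 + (-0.6667)·1 + 0.3333·(-1) = 0.3333.
u_2 = c_2 − 0.3333·e_1 = (3.0000, 1.7778, 1.2222, -1.1111).
‖u_2‖ = 3.8586, so e_2 = (0.7775, 0.4607, 0.3168, -0.2880).
e_1·c_3 = 0.0000·(-1) + 0.6667·1 + (-0.6667)·0 + 0.3333·1 = 1.0000; e_2·c_3 = 0.7775·(-1) + 0.4607·1 + 0.3168·0 + (-0.2880)·1 = -0.6047.
u_3 = c_3 − 1.0000·e_1 + 0.6047·e_2 = (-0.5299, 0.6119, 0.8582, 0.4925).
‖u_3‖ = 1.2784, so e_3 = (-0.4145, 0.4787, 0.6713, 0.3853).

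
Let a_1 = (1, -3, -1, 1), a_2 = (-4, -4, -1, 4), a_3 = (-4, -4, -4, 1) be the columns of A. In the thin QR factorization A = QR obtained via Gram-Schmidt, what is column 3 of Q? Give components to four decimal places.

e_1 = a_1/‖a_1‖ = (1, -3, -1, 1)/3.4641 = (0.2887, -0.8660, -0.2887, 0.2887).
r_{12} = e_1·a_2 = 3.7528.
u_2 = a_2 − 3.7528·e_1 = (-5.0833, -0.7500, 0.0833, 2.9167).
‖u_2‖ = 5.9090, so e_2 = (-0.8603, -0.1269, 0.0141, 0.4936).
r_{13} = e_1·a_3 = 3.7528; r_{23} = e_2·a_3 = 4.3859.
u_3 = a_3 − 3.7528·e_1 − 4.3859·e_2 = (-1.3103, -0.1933, -2.9785, -2.2482).
‖u_3‖ = 3.9598, so e_3 = (-0.3309, -0.0488, -0.7522, -0.5678).

e_3 = (-0.3309, -0.0488, -0.7522, -0.5678)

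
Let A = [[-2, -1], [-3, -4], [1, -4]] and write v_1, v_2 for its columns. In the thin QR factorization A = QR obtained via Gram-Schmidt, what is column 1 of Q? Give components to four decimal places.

v_1 = (-2, -3, 1); ‖v_1‖ = 3.7417, so q_1 = (-0.5345, -0.8018, 0.2673).

q_1 = (-0.5345, -0.8018, 0.2673)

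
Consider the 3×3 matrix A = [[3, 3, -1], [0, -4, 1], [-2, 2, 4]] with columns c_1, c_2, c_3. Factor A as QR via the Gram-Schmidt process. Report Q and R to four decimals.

Q = [[0.8321, 0.3548, 0.4264], [0.0000, -0.7687, 0.6396], [-0.5547, 0.5322, 0.6396]], R = [[3.6056, 1.3868, -3.0509], [0.0000, 5.2035, 1.0052], [0.0000, 0.0000, 2.7716]]

c_1 = (3, 0, -2); ‖c_1‖ = 3.6056, so q_1 = (0.8321, 0.0000, -0.5547).
q_1·c_2 = 0.8321·3 + 0.0000·(-4) + (-0.5547)·2 = 1.3868.
u_2 = c_2 − 1.3868·q_1 = (1.8462, -4.0000, 2.7692).
‖u_2‖ = 5.2035, so q_2 = (0.3548, -0.7687, 0.5322).
q_1·c_3 = 0.8321·(-1) + 0.0000·1 + (-0.5547)·4 = -3.0509; q_2·c_3 = 0.3548·(-1) + (-0.7687)·1 + 0.5322·4 = 1.0052.
u_3 = c_3 + 3.0509·q_1 − 1.0052·q_2 = (1.1818, 1.7727, 1.7727).
‖u_3‖ = 2.7716, so q_3 = (0.4264, 0.6396, 0.6396).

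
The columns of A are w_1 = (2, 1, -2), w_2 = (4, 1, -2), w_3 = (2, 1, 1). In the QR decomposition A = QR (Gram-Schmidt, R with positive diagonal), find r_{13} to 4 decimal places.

w_1 = (2, 1, -2); ‖w_1‖ = 3.0000, so q_1 = (0.6667, 0.3333, -0.6667).
r_{13} = q_1·w_3 = 1.0000.

r_{13} = 1.0000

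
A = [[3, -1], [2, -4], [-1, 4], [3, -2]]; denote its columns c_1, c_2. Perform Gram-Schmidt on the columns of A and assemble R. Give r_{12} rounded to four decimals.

r_{12} = -4.3788

c_1 = (3, 2, -1, 3); ‖c_1‖ = 4.7958, so e_1 = (0.6255, 0.4170, -0.2085, 0.6255).
r_{12} = e_1·c_2 = -4.3788.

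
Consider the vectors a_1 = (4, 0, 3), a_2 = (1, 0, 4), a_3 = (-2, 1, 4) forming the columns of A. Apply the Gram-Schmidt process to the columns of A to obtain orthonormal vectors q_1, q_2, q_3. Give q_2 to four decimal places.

a_1 = (4, 0, 3); ‖a_1‖ = 5.0000, so q_1 = (0.8000, 0.0000, 0.6000).
q_1·a_2 = 0.8000·1 + 0.0000·0 + 0.6000·4 = 3.2000.
u_2 = a_2 − 3.2000·q_1 = (-1.5600, 0.0000, 2.0800).
‖u_2‖ = 2.6000, so q_2 = (-0.6000, 0.0000, 0.8000).

q_2 = (-0.6000, 0.0000, 0.8000)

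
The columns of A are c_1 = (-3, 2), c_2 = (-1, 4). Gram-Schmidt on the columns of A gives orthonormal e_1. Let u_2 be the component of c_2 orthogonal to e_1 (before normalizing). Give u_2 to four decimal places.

u_2 = (1.5385, 2.3077)

e_1 = c_1/‖c_1‖ = (-3, 2)/3.6056 = (-0.8321, 0.5547).
r_{12} = e_1·c_2 = 3.0509.
u_2 = c_2 − 3.0509·e_1 = (1.5385, 2.3077).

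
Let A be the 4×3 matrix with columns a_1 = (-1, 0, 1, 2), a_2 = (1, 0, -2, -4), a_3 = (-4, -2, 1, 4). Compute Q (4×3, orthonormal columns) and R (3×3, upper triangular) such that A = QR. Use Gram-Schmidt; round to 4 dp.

Q = [[-0.4082, -0.9129, 0.0000], [0.0000, 0.0000, -0.9129], [0.4082, -0.1826, -0.3651], [0.8165, -0.3651, 0.1826]], R = [[2.4495, -4.4907, 5.3072], [0.0000, 0.9129, 2.0083], [0.0000, 0.0000, 2.1909]]

e_1 = a_1/‖a_1‖ = (-1, 0, 1, 2)/2.4495 = (-0.4082, 0.0000, 0.4082, 0.8165).
r_{12} = e_1·a_2 = -4.4907.
u_2 = a_2 + 4.4907·e_1 = (-0.8333, 0.0000, -0.1667, -0.3333).
‖u_2‖ = 0.9129, so e_2 = (-0.9129, 0.0000, -0.1826, -0.3651).
r_{13} = e_1·a_3 = 5.3072; r_{23} = e_2·a_3 = 2.0083.
u_3 = a_3 − 5.3072·e_1 − 2.0083·e_2 = (0.0000, -2.0000, -0.8000, 0.4000).
‖u_3‖ = 2.1909, so e_3 = (0.0000, -0.9129, -0.3651, 0.1826).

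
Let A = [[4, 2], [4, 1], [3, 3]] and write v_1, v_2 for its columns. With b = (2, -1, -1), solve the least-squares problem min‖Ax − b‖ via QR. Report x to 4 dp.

v_1 = (4, 4, 3); ‖v_1‖ = 6.4031, so e_1 = (0.6247, 0.6247, 0.4685).
e_1·v_2 = 0.6247·2 + 0.6247·1 + 0.4685·3 = 3.2796.
u_2 = v_2 − 3.2796·e_1 = (-0.0488, -1.0488, 1.4634).
‖u_2‖ = 1.8011, so e_2 = (-0.0271, -0.5823, 0.8125).
Qᵀb = (0.1562, -0.2844).
Back-substitute: x_2 = -0.2844/1.8011 = -0.1579.
x_1 = (0.1562 − 3.2796·(-0.1579))/6.4031 = 0.1053.

x = (0.1053, -0.1579)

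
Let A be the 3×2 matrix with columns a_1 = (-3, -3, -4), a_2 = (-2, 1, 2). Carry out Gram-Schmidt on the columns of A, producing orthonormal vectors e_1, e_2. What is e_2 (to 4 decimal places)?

a_1 = (-3, -3, -4); ‖a_1‖ = 5.8310, so e_1 = (-0.5145, -0.5145, -0.6860).
e_1·a_2 = (-0.5145)·(-2) + (-0.5145)·1 + (-0.6860)·2 = -0.8575.
u_2 = a_2 + 0.8575·e_1 = (-2.4412, 0.5588, 1.4118).
‖u_2‖ = 2.8748, so e_2 = (-0.8492, 0.1944, 0.4911).

e_2 = (-0.8492, 0.1944, 0.4911)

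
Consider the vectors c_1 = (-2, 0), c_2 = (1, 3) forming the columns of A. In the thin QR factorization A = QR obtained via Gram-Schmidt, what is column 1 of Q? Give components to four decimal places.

e_1 = c_1/‖c_1‖ = (-2, 0)/2.0000 = (-1.0000, 0.0000).

e_1 = (-1.0000, 0.0000)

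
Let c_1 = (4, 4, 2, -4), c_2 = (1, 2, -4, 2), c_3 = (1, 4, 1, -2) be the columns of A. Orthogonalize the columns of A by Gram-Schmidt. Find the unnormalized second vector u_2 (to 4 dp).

u_2 = (1.3077, 2.3077, -3.8462, 1.6923)

c_1 = (4, 4, 2, -4); ‖c_1‖ = 7.2111, so e_1 = (0.5547, 0.5547, 0.2774, -0.5547).
e_1·c_2 = 0.5547·1 + 0.5547·2 + 0.2774·(-4) + (-0.5547)·2 = -0.5547.
u_2 = c_2 + 0.5547·e_1 = (1.3077, 2.3077, -3.8462, 1.6923).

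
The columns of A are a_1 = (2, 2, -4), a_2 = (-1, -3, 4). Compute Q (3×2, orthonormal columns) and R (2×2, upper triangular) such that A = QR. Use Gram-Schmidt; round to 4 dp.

a_1 = (2, 2, -4); ‖a_1‖ = 4.8990, so q_1 = (0.4082, 0.4082, -0.8165).
q_1·a_2 = 0.4082·(-1) + 0.4082·(-3) + (-0.8165)·4 = -4.8990.
u_2 = a_2 + 4.8990·q_1 = (1.0000, -1.0000, 0.0000).
‖u_2‖ = 1.4142, so q_2 = (0.7071, -0.7071, 0.0000).

Q = [[0.4082, 0.7071], [0.4082, -0.7071], [-0.8165, 0.0000]], R = [[4.8990, -4.8990], [0.0000, 1.4142]]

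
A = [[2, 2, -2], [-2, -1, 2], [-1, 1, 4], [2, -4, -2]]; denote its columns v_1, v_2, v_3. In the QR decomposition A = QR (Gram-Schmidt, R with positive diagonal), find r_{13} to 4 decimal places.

e_1 = v_1/‖v_1‖ = (2, -2, -1, 2)/3.6056 = (0.5547, -0.5547, -0.2774, 0.5547).
r_{13} = e_1·v_3 = -4.4376.

r_{13} = -4.4376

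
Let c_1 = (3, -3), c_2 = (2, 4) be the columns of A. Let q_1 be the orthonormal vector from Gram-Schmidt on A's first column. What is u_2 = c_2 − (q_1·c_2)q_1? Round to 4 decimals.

q_1 = c_1/‖c_1‖ = (3, -3)/4.2426 = (0.7071, -0.7071).
r_{12} = q_1·c_2 = -1.4142.
u_2 = c_2 + 1.4142·q_1 = (3.0000, 3.0000).

u_2 = (3.0000, 3.0000)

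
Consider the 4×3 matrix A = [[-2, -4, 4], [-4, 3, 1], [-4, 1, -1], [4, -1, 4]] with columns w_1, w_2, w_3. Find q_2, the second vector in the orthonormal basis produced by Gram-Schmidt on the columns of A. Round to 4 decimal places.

q_2 = (-0.9064, 0.4219, 0.0156, -0.0156)

q_1 = w_1/‖w_1‖ = (-2, -4, -4, 4)/7.2111 = (-0.2774, -0.5547, -0.5547, 0.5547).
r_{12} = q_1·w_2 = -1.6641.
u_2 = w_2 + 1.6641·q_1 = (-4.4615, 2.0769, 0.0769, -0.0769).
‖u_2‖ = 4.9225, so q_2 = (-0.9064, 0.4219, 0.0156, -0.0156).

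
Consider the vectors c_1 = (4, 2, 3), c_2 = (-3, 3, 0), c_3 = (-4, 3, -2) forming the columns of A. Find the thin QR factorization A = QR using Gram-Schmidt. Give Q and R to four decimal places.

c_1 = (4, 2, 3); ‖c_1‖ = 5.3852, so e_1 = (0.7428, 0.3714, 0.5571).
e_1·c_2 = 0.7428·(-3) + 0.3714·3 + 0.5571·0 = -1.1142.
u_2 = c_2 + 1.1142·e_1 = (-2.1724, 3.4138, 0.6207).
‖u_2‖ = 4.0937, so e_2 = (-0.5307, 0.8339, 0.1516).
e_1·c_3 = 0.7428·(-4) + 0.3714·3 + 0.5571·(-2) = -2.9711; e_2·c_3 = (-0.5307)·(-4) + 0.8339·3 + 0.1516·(-2) = 4.3212.
u_3 = c_3 + 2.9711·e_1 − 4.3212·e_2 = (0.5000, 0.5000, -1.0000).
‖u_3‖ = 1.2247, so e_3 = (0.4082, 0.4082, -0.8165).

Q = [[0.7428, -0.5307, 0.4082], [0.3714, 0.8339, 0.4082], [0.5571, 0.1516, -0.8165]], R = [[5.3852, -1.1142, -2.9711], [0.0000, 4.0937, 4.3212], [0.0000, 0.0000, 1.2247]]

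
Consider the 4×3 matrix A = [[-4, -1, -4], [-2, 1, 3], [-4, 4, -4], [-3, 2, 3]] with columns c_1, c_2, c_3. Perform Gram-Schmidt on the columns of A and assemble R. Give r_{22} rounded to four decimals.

r_{22} = 3.6209

q_1 = c_1/‖c_1‖ = (-4, -2, -4, -3)/6.7082 = (-0.5963, -0.2981, -0.5963, -0.4472).
r_{12} = q_1·c_2 = -2.9814.
u_2 = c_2 + 2.9814·q_1 = (-2.7778, 0.1111, 2.2222, 0.6667).
r_{22} = ‖u_2‖ = 3.6209.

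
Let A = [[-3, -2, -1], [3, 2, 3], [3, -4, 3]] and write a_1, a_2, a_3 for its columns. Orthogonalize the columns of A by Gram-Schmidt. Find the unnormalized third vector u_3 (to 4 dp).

e_1 = a_1/‖a_1‖ = (-3, 3, 3)/5.1962 = (-0.5774, 0.5774, 0.5774).
r_{12} = e_1·a_2 = 0.0000.
u_2 = a_2 + 0.0000·e_1 = (-2.0000, 2.0000, -4.0000).
‖u_2‖ = 4.8990, so e_2 = (-0.4082, 0.4082, -0.8165).
r_{13} = e_1·a_3 = 4.0415; r_{23} = e_2·a_3 = -0.8165.
u_3 = a_3 − 4.0415·e_1 + 0.8165·e_2 = (1.0000, 1.0000, 0.0000).

u_3 = (1.0000, 1.0000, 0.0000)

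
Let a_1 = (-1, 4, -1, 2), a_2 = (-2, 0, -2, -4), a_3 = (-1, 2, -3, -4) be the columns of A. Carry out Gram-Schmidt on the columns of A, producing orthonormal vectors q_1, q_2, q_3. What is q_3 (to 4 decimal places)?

q_1 = a_1/‖a_1‖ = (-1, 4, -1, 2)/4.6904 = (-0.2132, 0.8528, -0.2132, 0.4264).
r_{12} = q_1·a_2 = -0.8528.
u_2 = a_2 + 0.8528·q_1 = (-2.1818, 0.7273, -2.1818, -3.6364).
‖u_2‖ = 4.8242, so q_2 = (-0.4523, 0.1508, -0.4523, -0.7538).
r_{13} = q_1·a_3 = 0.8528; r_{23} = q_2·a_3 = 5.1257.
u_3 = a_3 − 0.8528·q_1 − 5.1257·q_2 = (1.5000, 0.5000, -0.5000, -0.5000).
‖u_3‖ = 1.7321, so q_3 = (0.8660, 0.2887, -0.2887, -0.2887).

q_3 = (0.8660, 0.2887, -0.2887, -0.2887)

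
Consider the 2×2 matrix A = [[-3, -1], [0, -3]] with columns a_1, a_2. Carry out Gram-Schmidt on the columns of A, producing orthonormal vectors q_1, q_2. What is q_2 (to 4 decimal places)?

a_1 = (-3, 0); ‖a_1‖ = 3.0000, so q_1 = (-1.0000, 0.0000).
q_1·a_2 = (-1.0000)·(-1) + 0.0000·(-3) = 1.0000.
u_2 = a_2 − 1.0000·q_1 = (0.0000, -3.0000).
‖u_2‖ = 3.0000, so q_2 = (0.0000, -1.0000).

q_2 = (0.0000, -1.0000)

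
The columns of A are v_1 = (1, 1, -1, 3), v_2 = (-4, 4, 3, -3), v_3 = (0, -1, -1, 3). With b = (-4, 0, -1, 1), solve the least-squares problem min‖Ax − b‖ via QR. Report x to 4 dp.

x = (-0.8533, 0.6267, 1.9733)

v_1 = (1, 1, -1, 3); ‖v_1‖ = 3.4641, so q_1 = (0.2887, 0.2887, -0.2887, 0.8660).
q_1·v_2 = 0.2887·(-4) + 0.2887·4 + (-0.2887)·3 + 0.8660·(-3) = -3.4641.
u_2 = v_2 + 3.4641·q_1 = (-3.0000, 5.0000, 2.0000, 0.0000).
‖u_2‖ = 6.1644, so q_2 = (-0.4867, 0.8111, 0.3244, 0.0000).
q_1·v_3 = 0.2887·0 + 0.2887·(-1) + (-0.2887)·(-1) + 0.8660·3 = 2.5981; q_2·v_3 = (-0.4867)·0 + 0.8111·(-1) + 0.3244·(-1) + 0.0000·3 = -1.1355.
u_3 = v_3 − 2.5981·q_1 + 1.1355·q_2 = (-1.3026, -0.8289, 0.1184, 0.7500).
‖u_3‖ = 1.7206, so q_3 = (-0.7571, -0.4818, 0.0688, 0.4359).
Qᵀb = (0.0000, 1.6222, 3.3954).
Back-substitute: x_3 = 3.3954/1.7206 = 1.9733.
x_2 = (1.6222 + 1.1355·1.9733)/6.1644 = 0.6267.
x_1 = (0.0000 + 3.4641·0.6267 − 2.5981·1.9733)/3.4641 = -0.8533.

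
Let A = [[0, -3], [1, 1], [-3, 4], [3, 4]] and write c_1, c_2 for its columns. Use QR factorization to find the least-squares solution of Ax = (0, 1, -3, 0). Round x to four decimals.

e_1 = c_1/‖c_1‖ = (0, 1, -3, 3)/4.3589 = (0.0000, 0.2294, -0.6882, 0.6882).
r_{12} = e_1·c_2 = 0.2294.
u_2 = c_2 − 0.2294·e_1 = (-3.0000, 0.9474, 4.1579, 3.8421).
‖u_2‖ = 6.4767, so e_2 = (-0.4632, 0.1463, 0.6420, 0.5932).
Qᵀb = (2.2942, -1.7797).
Back-substitute: x_2 = -1.7797/6.4767 = -0.2748.
x_1 = (2.2942 − 0.2294·(-0.2748))/4.3589 = 0.5408.

x = (0.5408, -0.2748)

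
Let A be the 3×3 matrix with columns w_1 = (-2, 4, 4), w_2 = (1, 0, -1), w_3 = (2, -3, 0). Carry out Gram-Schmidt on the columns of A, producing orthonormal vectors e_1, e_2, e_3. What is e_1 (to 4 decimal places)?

e_1 = w_1/‖w_1‖ = (-2, 4, 4)/6.0000 = (-0.3333, 0.6667, 0.6667).

e_1 = (-0.3333, 0.6667, 0.6667)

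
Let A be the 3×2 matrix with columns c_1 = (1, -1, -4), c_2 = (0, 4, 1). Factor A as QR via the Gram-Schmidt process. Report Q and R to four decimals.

Q = [[0.2357, 0.1212], [-0.2357, 0.9697], [-0.9428, -0.2121]], R = [[4.2426, -1.8856], [0.0000, 3.6667]]

q_1 = c_1/‖c_1‖ = (1, -1, -4)/4.2426 = (0.2357, -0.2357, -0.9428).
r_{12} = q_1·c_2 = -1.8856.
u_2 = c_2 + 1.8856·q_1 = (0.4444, 3.5556, -0.7778).
‖u_2‖ = 3.6667, so q_2 = (0.1212, 0.9697, -0.2121).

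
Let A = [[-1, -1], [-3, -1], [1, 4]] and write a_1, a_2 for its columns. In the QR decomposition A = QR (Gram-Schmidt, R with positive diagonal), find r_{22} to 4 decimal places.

a_1 = (-1, -3, 1); ‖a_1‖ = 3.3166, so e_1 = (-0.3015, -0.9045, 0.3015).
e_1·a_2 = (-0.3015)·(-1) + (-0.9045)·(-1) + 0.3015·4 = 2.4121.
u_2 = a_2 − 2.4121·e_1 = (-0.2727, 1.1818, 3.2727).
r_{22} = ‖u_2‖ = 3.4902.

r_{22} = 3.4902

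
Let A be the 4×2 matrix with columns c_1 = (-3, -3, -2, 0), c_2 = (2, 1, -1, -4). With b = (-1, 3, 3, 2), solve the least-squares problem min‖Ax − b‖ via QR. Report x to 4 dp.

x = (-0.7678, -0.6989)

c_1 = (-3, -3, -2, 0); ‖c_1‖ = 4.6904, so e_1 = (-0.6396, -0.6396, -0.4264, 0.0000).
e_1·c_2 = (-0.6396)·2 + (-0.6396)·1 + (-0.4264)·(-1) + 0.0000·(-4) = -1.4924.
u_2 = c_2 + 1.4924·e_1 = (1.0455, 0.0455, -1.6364, -4.0000).
‖u_2‖ = 4.4467, so e_2 = (0.2351, 0.0102, -0.3680, -0.8996).
Qᵀb = (-2.5584, -3.1075).
Back-substitute: x_2 = -3.1075/4.4467 = -0.6989.
x_1 = (-2.5584 + 1.4924·(-0.6989))/4.6904 = -0.7678.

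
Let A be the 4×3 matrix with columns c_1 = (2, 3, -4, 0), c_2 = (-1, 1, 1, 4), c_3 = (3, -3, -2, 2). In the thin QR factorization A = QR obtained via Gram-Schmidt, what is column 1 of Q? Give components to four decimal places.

e_1 = c_1/‖c_1‖ = (2, 3, -4, 0)/5.3852 = (0.3714, 0.5571, -0.7428, 0.0000).

e_1 = (0.3714, 0.5571, -0.7428, 0.0000)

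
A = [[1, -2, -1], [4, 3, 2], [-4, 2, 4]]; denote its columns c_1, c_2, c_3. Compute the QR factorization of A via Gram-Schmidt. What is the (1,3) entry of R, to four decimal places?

c_1 = (1, 4, -4); ‖c_1‖ = 5.7446, so e_1 = (0.1741, 0.6963, -0.6963).
r_{13} = e_1·c_3 = -1.5667.

r_{13} = -1.5667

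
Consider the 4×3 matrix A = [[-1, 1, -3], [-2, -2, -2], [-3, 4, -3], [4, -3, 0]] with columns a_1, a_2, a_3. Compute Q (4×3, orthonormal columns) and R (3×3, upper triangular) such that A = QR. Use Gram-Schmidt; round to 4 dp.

Q = [[-0.1826, 0.0767, -0.6733], [-0.3651, -0.8692, -0.2422], [-0.5477, 0.4857, -0.3883], [0.7303, -0.0511, -0.5807]], R = [[5.4772, -3.8341, 2.9212], [0.0000, 3.9115, 0.0511], [0.0000, 0.0000, 3.6693]]

a_1 = (-1, -2, -3, 4); ‖a_1‖ = 5.4772, so q_1 = (-0.1826, -0.3651, -0.5477, 0.7303).
q_1·a_2 = (-0.1826)·1 + (-0.3651)·(-2) + (-0.5477)·4 + 0.7303·(-3) = -3.8341.
u_2 = a_2 + 3.8341·q_1 = (0.3000, -3.4000, 1.9000, -0.2000).
‖u_2‖ = 3.9115, so q_2 = (0.0767, -0.8692, 0.4857, -0.0511).
q_1·a_3 = (-0.1826)·(-3) + (-0.3651)·(-2) + (-0.5477)·(-3) + 0.7303·0 = 2.9212; q_2·a_3 = 0.0767·(-3) + (-0.8692)·(-2) + 0.4857·(-3) + (-0.0511)·0 = 0.0511.
u_3 = a_3 − 2.9212·q_1 − 0.0511·q_2 = (-2.4706, -0.8889, -1.4248, -2.1307).
‖u_3‖ = 3.6693, so q_3 = (-0.6733, -0.2422, -0.3883, -0.5807).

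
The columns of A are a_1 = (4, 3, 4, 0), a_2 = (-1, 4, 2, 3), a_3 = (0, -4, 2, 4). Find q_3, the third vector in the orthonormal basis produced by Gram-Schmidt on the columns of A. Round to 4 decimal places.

q_3 = (0.0937, -0.6534, 0.3963, 0.6382)

a_1 = (4, 3, 4, 0); ‖a_1‖ = 6.4031, so q_1 = (0.6247, 0.4685, 0.6247, 0.0000).
q_1·a_2 = 0.6247·(-1) + 0.4685·4 + 0.6247·2 + 0.0000·3 = 2.4988.
u_2 = a_2 − 2.4988·q_1 = (-2.5610, 2.8293, 0.4390, 3.0000).
‖u_2‖ = 4.8740, so q_2 = (-0.5254, 0.5805, 0.0901, 0.6155).
q_1·a_3 = 0.6247·0 + 0.4685·(-4) + 0.6247·2 + 0.0000·4 = -0.6247; q_2·a_3 = (-0.5254)·0 + 0.5805·(-4) + 0.0901·2 + 0.6155·4 = 0.3203.
u_3 = a_3 + 0.6247·q_1 − 0.3203·q_2 = (0.5585, -3.8932, 2.3614, 3.8029).
‖u_3‖ = 5.9588, so q_3 = (0.0937, -0.6534, 0.3963, 0.6382).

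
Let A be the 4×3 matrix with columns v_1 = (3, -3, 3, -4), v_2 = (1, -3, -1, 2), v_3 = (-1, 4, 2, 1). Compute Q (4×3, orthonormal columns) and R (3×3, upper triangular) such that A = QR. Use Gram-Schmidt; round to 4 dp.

q_1 = v_1/‖v_1‖ = (3, -3, 3, -4)/6.5574 = (0.4575, -0.4575, 0.4575, -0.6100).
r_{12} = q_1·v_2 = 0.1525.
u_2 = v_2 − 0.1525·q_1 = (0.9302, -2.9302, -1.0698, 2.0930).
‖u_2‖ = 3.8700, so q_2 = (0.2404, -0.7572, -0.2764, 0.5408).
r_{13} = q_1·v_3 = -1.9825; r_{23} = q_2·v_3 = -3.2811.
u_3 = v_3 + 1.9825·q_1 + 3.2811·q_2 = (0.6957, 0.6087, 2.0000, 1.5652).
‖u_3‖ = 2.7027, so q_3 = (0.2574, 0.2252, 0.7400, 0.5791).

Q = [[0.4575, 0.2404, 0.2574], [-0.4575, -0.7572, 0.2252], [0.4575, -0.2764, 0.7400], [-0.6100, 0.5408, 0.5791]], R = [[6.5574, 0.1525, -1.9825], [0.0000, 3.8700, -3.2811], [0.0000, 0.0000, 2.7027]]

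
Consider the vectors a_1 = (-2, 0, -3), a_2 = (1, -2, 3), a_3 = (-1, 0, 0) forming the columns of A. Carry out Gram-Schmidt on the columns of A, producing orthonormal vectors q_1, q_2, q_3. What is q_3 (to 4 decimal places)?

q_3 = (-0.7682, 0.3841, 0.5121)

a_1 = (-2, 0, -3); ‖a_1‖ = 3.6056, so q_1 = (-0.5547, 0.0000, -0.8321).
q_1·a_2 = (-0.5547)·1 + 0.0000·(-2) + (-0.8321)·3 = -3.0509.
u_2 = a_2 + 3.0509·q_1 = (-0.6923, -2.0000, 0.4615).
‖u_2‖ = 2.1662, so q_2 = (-0.3196, -0.9233, 0.2131).
q_1·a_3 = (-0.5547)·(-1) + 0.0000·0 + (-0.8321)·0 = 0.5547; q_2·a_3 = (-0.3196)·(-1) + (-0.9233)·0 + 0.2131·0 = 0.3196.
u_3 = a_3 − 0.5547·q_1 − 0.3196·q_2 = (-0.5902, 0.2951, 0.3934).
‖u_3‖ = 0.7682, so q_3 = (-0.7682, 0.3841, 0.5121).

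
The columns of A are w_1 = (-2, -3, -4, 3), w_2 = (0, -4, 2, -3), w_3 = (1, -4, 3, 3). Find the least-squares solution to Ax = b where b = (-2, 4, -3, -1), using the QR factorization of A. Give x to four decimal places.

w_1 = (-2, -3, -4, 3); ‖w_1‖ = 6.1644, so q_1 = (-0.3244, -0.4867, -0.6489, 0.4867).
q_1·w_2 = (-0.3244)·0 + (-0.4867)·(-4) + (-0.6489)·2 + 0.4867·(-3) = -0.8111.
u_2 = w_2 + 0.8111·q_1 = (-0.2632, -4.3947, 1.4737, -2.6053).
‖u_2‖ = 5.3237, so q_2 = (-0.0494, -0.8255, 0.2768, -0.4894).
q_1·w_3 = (-0.3244)·1 + (-0.4867)·(-4) + (-0.6489)·3 + 0.4867·3 = 1.1355; q_2·w_3 = (-0.0494)·1 + (-0.8255)·(-4) + 0.2768·3 + (-0.4894)·3 = 2.6149.
u_3 = w_3 − 1.1355·q_1 − 2.6149·q_2 = (1.4977, -1.2888, 3.0130, 3.7270).
‖u_3‖ = 5.1839, so q_3 = (0.2889, -0.2486, 0.5812, 0.7190).
Qᵀb = (0.1622, -3.5442, -4.0349).
Back-substitute: x_3 = -4.0349/5.1839 = -0.7783.
x_2 = (-3.5442 − 2.6149·(-0.7783))/5.3237 = -0.2834.
x_1 = (0.1622 + 0.8111·(-0.2834) − 1.1355·(-0.7783))/6.1644 = 0.1324.

x = (0.1324, -0.2834, -0.7783)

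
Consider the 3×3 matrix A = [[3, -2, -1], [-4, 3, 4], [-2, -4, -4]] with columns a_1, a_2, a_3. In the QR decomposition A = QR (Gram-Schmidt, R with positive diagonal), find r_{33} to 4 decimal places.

r_{33} = 1.3960

q_1 = a_1/‖a_1‖ = (3, -4, -2)/5.3852 = (0.5571, -0.7428, -0.3714).
r_{12} = q_1·a_2 = -1.8570.
u_2 = a_2 + 1.8570·q_1 = (-0.9655, 1.6207, -4.6897).
‖u_2‖ = 5.0549, so q_2 = (-0.1910, 0.3206, -0.9277).
r_{13} = q_1·a_3 = -2.0426; r_{23} = q_2·a_3 = 5.1845.
u_3 = a_3 + 2.0426·q_1 − 5.1845·q_2 = (1.1282, 0.8205, 0.0513).
r_{33} = ‖u_3‖ = 1.3960.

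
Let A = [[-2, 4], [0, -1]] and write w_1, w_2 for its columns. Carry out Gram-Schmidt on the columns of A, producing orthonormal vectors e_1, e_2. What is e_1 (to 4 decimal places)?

w_1 = (-2, 0); ‖w_1‖ = 2.0000, so e_1 = (-1.0000, 0.0000).

e_1 = (-1.0000, 0.0000)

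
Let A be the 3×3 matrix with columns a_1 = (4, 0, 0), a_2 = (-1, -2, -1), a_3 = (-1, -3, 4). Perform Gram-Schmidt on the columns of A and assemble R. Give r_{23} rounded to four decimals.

r_{23} = 0.8944

e_1 = a_1/‖a_1‖ = (4, 0, 0)/4.0000 = (1.0000, 0.0000, 0.0000).
r_{12} = e_1·a_2 = -1.0000.
u_2 = a_2 + 1.0000·e_1 = (0.0000, -2.0000, -1.0000).
‖u_2‖ = 2.2361, so e_2 = (0.0000, -0.8944, -0.4472).
r_{23} = e_2·a_3 = 0.8944.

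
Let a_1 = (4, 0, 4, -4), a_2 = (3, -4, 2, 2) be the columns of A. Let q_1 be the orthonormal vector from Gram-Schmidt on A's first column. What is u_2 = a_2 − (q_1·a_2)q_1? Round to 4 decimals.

a_1 = (4, 0, 4, -4); ‖a_1‖ = 6.9282, so q_1 = (0.5774, 0.0000, 0.5774, -0.5774).
q_1·a_2 = 0.5774·3 + 0.0000·(-4) + 0.5774·2 + (-0.5774)·2 = 1.7321.
u_2 = a_2 − 1.7321·q_1 = (2.0000, -4.0000, 1.0000, 3.0000).

u_2 = (2.0000, -4.0000, 1.0000, 3.0000)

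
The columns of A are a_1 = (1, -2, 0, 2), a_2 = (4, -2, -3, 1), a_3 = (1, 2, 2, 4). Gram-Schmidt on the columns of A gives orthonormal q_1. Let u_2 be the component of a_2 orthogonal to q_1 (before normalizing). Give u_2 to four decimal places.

a_1 = (1, -2, 0, 2); ‖a_1‖ = 3.0000, so q_1 = (0.3333, -0.6667, 0.0000, 0.6667).
q_1·a_2 = 0.3333·4 + (-0.6667)·(-2) + 0.0000·(-3) + 0.6667·1 = 3.3333.
u_2 = a_2 − 3.3333·q_1 = (2.8889, 0.2222, -3.0000, -1.2222).

u_2 = (2.8889, 0.2222, -3.0000, -1.2222)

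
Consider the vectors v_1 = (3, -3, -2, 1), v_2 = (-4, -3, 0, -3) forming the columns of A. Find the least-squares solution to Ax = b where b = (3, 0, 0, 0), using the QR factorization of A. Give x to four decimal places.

v_1 = (3, -3, -2, 1); ‖v_1‖ = 4.7958, so q_1 = (0.6255, -0.6255, -0.4170, 0.2085).
q_1·v_2 = 0.6255·(-4) + (-0.6255)·(-3) + (-0.4170)·0 + 0.2085·(-3) = -1.2511.
u_2 = v_2 + 1.2511·q_1 = (-3.2174, -3.7826, -0.5217, -2.7391).
‖u_2‖ = 5.6952, so q_2 = (-0.5649, -0.6642, -0.0916, -0.4810).
Qᵀb = (1.8766, -1.6948).
Back-substitute: x_2 = -1.6948/5.6952 = -0.2976.
x_1 = (1.8766 + 1.2511·(-0.2976))/4.7958 = 0.3137.

x = (0.3137, -0.2976)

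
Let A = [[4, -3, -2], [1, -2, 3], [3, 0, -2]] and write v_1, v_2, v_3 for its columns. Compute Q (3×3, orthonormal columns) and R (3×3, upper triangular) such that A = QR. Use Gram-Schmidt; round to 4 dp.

Q = [[0.7845, -0.3621, -0.5035], [0.1961, -0.6254, 0.7553], [0.5883, 0.6912, 0.4196]], R = [[5.0990, -2.7456, -2.1573], [0.0000, 2.3370, -2.5345], [0.0000, 0.0000, 2.4336]]

v_1 = (4, 1, 3); ‖v_1‖ = 5.0990, so q_1 = (0.7845, 0.1961, 0.5883).
q_1·v_2 = 0.7845·(-3) + 0.1961·(-2) + 0.5883·0 = -2.7456.
u_2 = v_2 + 2.7456·q_1 = (-0.8462, -1.4615, 1.6154).
‖u_2‖ = 2.3370, so q_2 = (-0.3621, -0.6254, 0.6912).
q_1·v_3 = 0.7845·(-2) + 0.1961·3 + 0.5883·(-2) = -2.1573; q_2·v_3 = (-0.3621)·(-2) + (-0.6254)·3 + 0.6912·(-2) = -2.5345.
u_3 = v_3 + 2.1573·q_1 + 2.5345·q_2 = (-1.2254, 1.8380, 1.0211).
‖u_3‖ = 2.4336, so q_3 = (-0.5035, 0.7553, 0.4196).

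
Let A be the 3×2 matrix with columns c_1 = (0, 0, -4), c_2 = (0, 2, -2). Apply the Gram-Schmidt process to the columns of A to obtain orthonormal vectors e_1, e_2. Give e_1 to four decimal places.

c_1 = (0, 0, -4); ‖c_1‖ = 4.0000, so e_1 = (0.0000, 0.0000, -1.0000).

e_1 = (0.0000, 0.0000, -1.0000)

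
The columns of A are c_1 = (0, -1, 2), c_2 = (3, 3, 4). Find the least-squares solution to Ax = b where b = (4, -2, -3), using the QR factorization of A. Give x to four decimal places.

x = (-0.7310, -0.0690)

q_1 = c_1/‖c_1‖ = (0, -1, 2)/2.2361 = (0.0000, -0.4472, 0.8944).
r_{12} = q_1·c_2 = 2.2361.
u_2 = c_2 − 2.2361·q_1 = (3.0000, 4.0000, 2.0000).
‖u_2‖ = 5.3852, so q_2 = (0.5571, 0.7428, 0.3714).
Qᵀb = (-1.7889, -0.3714).
Back-substitute: x_2 = -0.3714/5.3852 = -0.0690.
x_1 = (-1.7889 − 2.2361·(-0.0690))/2.2361 = -0.7310.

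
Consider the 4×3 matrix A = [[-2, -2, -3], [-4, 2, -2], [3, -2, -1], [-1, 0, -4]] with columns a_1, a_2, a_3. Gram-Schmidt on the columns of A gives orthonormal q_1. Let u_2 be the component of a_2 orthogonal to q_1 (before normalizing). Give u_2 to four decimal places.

a_1 = (-2, -4, 3, -1); ‖a_1‖ = 5.4772, so q_1 = (-0.3651, -0.7303, 0.5477, -0.1826).
q_1·a_2 = (-0.3651)·(-2) + (-0.7303)·2 + 0.5477·(-2) + (-0.1826)·0 = -1.8257.
u_2 = a_2 + 1.8257·q_1 = (-2.6667, 0.6667, -1.0000, -0.3333).

u_2 = (-2.6667, 0.6667, -1.0000, -0.3333)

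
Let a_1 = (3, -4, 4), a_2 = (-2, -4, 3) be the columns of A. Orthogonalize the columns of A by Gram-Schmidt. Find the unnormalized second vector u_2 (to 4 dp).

u_2 = (-3.6098, -1.8537, 0.8537)

e_1 = a_1/‖a_1‖ = (3, -4, 4)/6.4031 = (0.4685, -0.6247, 0.6247).
r_{12} = e_1·a_2 = 3.4358.
u_2 = a_2 − 3.4358·e_1 = (-3.6098, -1.8537, 0.8537).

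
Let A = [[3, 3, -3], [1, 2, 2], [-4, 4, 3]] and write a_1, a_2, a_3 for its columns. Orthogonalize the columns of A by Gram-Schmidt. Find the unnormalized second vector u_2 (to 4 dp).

u_2 = (3.5769, 2.1923, 3.2308)

a_1 = (3, 1, -4); ‖a_1‖ = 5.0990, so e_1 = (0.5883, 0.1961, -0.7845).
e_1·a_2 = 0.5883·3 + 0.1961·2 + (-0.7845)·4 = -0.9806.
u_2 = a_2 + 0.9806·e_1 = (3.5769, 2.1923, 3.2308).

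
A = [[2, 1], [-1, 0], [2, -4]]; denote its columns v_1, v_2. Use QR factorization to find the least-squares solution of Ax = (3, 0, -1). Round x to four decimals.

v_1 = (2, -1, 2); ‖v_1‖ = 3.0000, so e_1 = (0.6667, -0.3333, 0.6667).
e_1·v_2 = 0.6667·1 + (-0.3333)·0 + 0.6667·(-4) = -2.0000.
u_2 = v_2 + 2.0000·e_1 = (2.3333, -0.6667, -2.6667).
‖u_2‖ = 3.6056, so e_2 = (0.6472, -0.1849, -0.7396).
Qᵀb = (1.3333, 2.6811).
Back-substitute: x_2 = 2.6811/3.6056 = 0.7436.
x_1 = (1.3333 + 2.0000·0.7436)/3.0000 = 0.9402.

x = (0.9402, 0.7436)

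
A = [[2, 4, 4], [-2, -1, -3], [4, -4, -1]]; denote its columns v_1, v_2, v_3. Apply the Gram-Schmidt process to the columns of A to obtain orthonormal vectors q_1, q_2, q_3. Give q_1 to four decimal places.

q_1 = (0.4082, -0.4082, 0.8165)

q_1 = v_1/‖v_1‖ = (2, -2, 4)/4.8990 = (0.4082, -0.4082, 0.8165).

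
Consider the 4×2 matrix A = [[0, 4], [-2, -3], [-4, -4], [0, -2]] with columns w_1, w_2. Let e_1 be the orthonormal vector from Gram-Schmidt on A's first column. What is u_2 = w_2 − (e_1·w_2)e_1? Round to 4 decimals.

e_1 = w_1/‖w_1‖ = (0, -2, -4, 0)/4.4721 = (0.0000, -0.4472, -0.8944, 0.0000).
r_{12} = e_1·w_2 = 4.9193.
u_2 = w_2 − 4.9193·e_1 = (4.0000, -0.8000, 0.4000, -2.0000).

u_2 = (4.0000, -0.8000, 0.4000, -2.0000)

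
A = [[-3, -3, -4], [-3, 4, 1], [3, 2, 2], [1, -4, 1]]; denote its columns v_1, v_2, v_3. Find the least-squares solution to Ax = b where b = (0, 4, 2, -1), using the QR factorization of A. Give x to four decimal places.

x = (-0.4257, 0.4055, 0.3329)

v_1 = (-3, -3, 3, 1); ‖v_1‖ = 5.2915, so q_1 = (-0.5669, -0.5669, 0.5669, 0.1890).
q_1·v_2 = (-0.5669)·(-3) + (-0.5669)·4 + 0.5669·2 + 0.1890·(-4) = -0.1890.
u_2 = v_2 + 0.1890·q_1 = (-3.1071, 3.8929, 2.1071, -3.9643).
‖u_2‖ = 6.7055, so q_2 = (-0.4634, 0.5805, 0.3142, -0.5912).
q_1·v_3 = (-0.5669)·(-4) + (-0.5669)·1 + 0.5669·2 + 0.1890·1 = 3.0237; q_2·v_3 = (-0.4634)·(-4) + 0.5805·1 + 0.3142·2 + (-0.5912)·1 = 2.4713.
u_3 = v_3 − 3.0237·q_1 − 2.4713·q_2 = (-1.1406, 1.2796, -0.4909, 1.8896).
‖u_3‖ = 2.5980, so q_3 = (-0.4390, 0.4925, -0.1889, 0.7273).
Qᵀb = (-1.3229, 3.5418, 0.8649).
Back-substitute: x_3 = 0.8649/2.5980 = 0.3329.
x_2 = (3.5418 − 2.4713·0.3329)/6.7055 = 0.4055.
x_1 = (-1.3229 + 0.1890·0.4055 − 3.0237·0.3329)/5.2915 = -0.4257.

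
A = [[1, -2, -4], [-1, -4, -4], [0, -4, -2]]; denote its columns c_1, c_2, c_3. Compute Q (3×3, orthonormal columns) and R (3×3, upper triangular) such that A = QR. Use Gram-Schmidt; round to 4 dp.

Q = [[0.7071, -0.5145, -0.4851], [-0.7071, -0.5145, -0.4851], [0.0000, -0.6860, 0.7276]], R = [[1.4142, 1.4142, 0.0000], [0.0000, 5.8310, 5.4880], [0.0000, 0.0000, 2.4254]]

e_1 = c_1/‖c_1‖ = (1, -1, 0)/1.4142 = (0.7071, -0.7071, 0.0000).
r_{12} = e_1·c_2 = 1.4142.
u_2 = c_2 − 1.4142·e_1 = (-3.0000, -3.0000, -4.0000).
‖u_2‖ = 5.8310, so e_2 = (-0.5145, -0.5145, -0.6860).
r_{13} = e_1·c_3 = 0.0000; r_{23} = e_2·c_3 = 5.4880.
u_3 = c_3 + 0.0000·e_1 − 5.4880·e_2 = (-1.1765, -1.1765, 1.7647).
‖u_3‖ = 2.4254, so e_3 = (-0.4851, -0.4851, 0.7276).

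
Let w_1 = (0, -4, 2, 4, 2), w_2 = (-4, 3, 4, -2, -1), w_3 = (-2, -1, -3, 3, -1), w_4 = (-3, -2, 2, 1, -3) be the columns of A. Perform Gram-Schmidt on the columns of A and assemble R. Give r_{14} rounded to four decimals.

e_1 = w_1/‖w_1‖ = (0, -4, 2, 4, 2)/6.3246 = (0.0000, -0.6325, 0.3162, 0.6325, 0.3162).
r_{14} = e_1·w_4 = 1.5811.

r_{14} = 1.5811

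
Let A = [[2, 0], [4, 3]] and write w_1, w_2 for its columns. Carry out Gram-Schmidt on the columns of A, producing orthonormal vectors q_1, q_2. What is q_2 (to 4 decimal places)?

q_1 = w_1/‖w_1‖ = (2, 4)/4.4721 = (0.4472, 0.8944).
r_{12} = q_1·w_2 = 2.6833.
u_2 = w_2 − 2.6833·q_1 = (-1.2000, 0.6000).
‖u_2‖ = 1.3416, so q_2 = (-0.8944, 0.4472).

q_2 = (-0.8944, 0.4472)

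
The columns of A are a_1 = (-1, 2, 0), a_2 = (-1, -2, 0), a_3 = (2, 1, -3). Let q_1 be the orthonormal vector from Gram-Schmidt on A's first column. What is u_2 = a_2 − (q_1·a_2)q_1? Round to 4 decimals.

u_2 = (-1.6000, -0.8000, 0.0000)

a_1 = (-1, 2, 0); ‖a_1‖ = 2.2361, so q_1 = (-0.4472, 0.8944, 0.0000).
q_1·a_2 = (-0.4472)·(-1) + 0.8944·(-2) + 0.0000·0 = -1.3416.
u_2 = a_2 + 1.3416·q_1 = (-1.6000, -0.8000, 0.0000).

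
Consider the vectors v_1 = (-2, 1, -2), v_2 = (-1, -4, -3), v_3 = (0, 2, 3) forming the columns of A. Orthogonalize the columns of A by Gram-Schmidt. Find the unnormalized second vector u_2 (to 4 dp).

u_2 = (-0.1111, -4.4444, -2.1111)

v_1 = (-2, 1, -2); ‖v_1‖ = 3.0000, so q_1 = (-0.6667, 0.3333, -0.6667).
q_1·v_2 = (-0.6667)·(-1) + 0.3333·(-4) + (-0.6667)·(-3) = 1.3333.
u_2 = v_2 − 1.3333·q_1 = (-0.1111, -4.4444, -2.1111).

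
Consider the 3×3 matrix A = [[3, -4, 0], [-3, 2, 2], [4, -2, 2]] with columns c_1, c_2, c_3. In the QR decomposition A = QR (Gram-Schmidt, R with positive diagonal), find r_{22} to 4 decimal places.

q_1 = c_1/‖c_1‖ = (3, -3, 4)/5.8310 = (0.5145, -0.5145, 0.6860).
r_{12} = q_1·c_2 = -4.4590.
u_2 = c_2 + 4.4590·q_1 = (-1.7059, -0.2941, 1.0588).
r_{22} = ‖u_2‖ = 2.0292.

r_{22} = 2.0292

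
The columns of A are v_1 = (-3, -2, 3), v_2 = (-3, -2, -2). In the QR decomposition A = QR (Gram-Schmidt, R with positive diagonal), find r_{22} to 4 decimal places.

v_1 = (-3, -2, 3); ‖v_1‖ = 4.6904, so e_1 = (-0.6396, -0.4264, 0.6396).
e_1·v_2 = (-0.6396)·(-3) + (-0.4264)·(-2) + 0.6396·(-2) = 1.4924.
u_2 = v_2 − 1.4924·e_1 = (-2.0455, -1.3636, -2.9545).
r_{22} = ‖u_2‖ = 3.8435.

r_{22} = 3.8435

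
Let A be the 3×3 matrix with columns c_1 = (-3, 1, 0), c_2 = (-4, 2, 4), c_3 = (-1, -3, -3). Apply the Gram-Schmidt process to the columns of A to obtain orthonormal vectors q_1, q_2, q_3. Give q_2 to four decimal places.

q_2 = (0.0494, 0.1482, 0.9877)

c_1 = (-3, 1, 0); ‖c_1‖ = 3.1623, so q_1 = (-0.9487, 0.3162, 0.0000).
q_1·c_2 = (-0.9487)·(-4) + 0.3162·2 + 0.0000·4 = 4.4272.
u_2 = c_2 − 4.4272·q_1 = (0.2000, 0.6000, 4.0000).
‖u_2‖ = 4.0497, so q_2 = (0.0494, 0.1482, 0.9877).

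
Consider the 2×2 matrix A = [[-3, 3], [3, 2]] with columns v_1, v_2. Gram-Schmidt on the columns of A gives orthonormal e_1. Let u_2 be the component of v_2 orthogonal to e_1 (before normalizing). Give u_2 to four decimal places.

u_2 = (2.5000, 2.5000)

e_1 = v_1/‖v_1‖ = (-3, 3)/4.2426 = (-0.7071, 0.7071).
r_{12} = e_1·v_2 = -0.7071.
u_2 = v_2 + 0.7071·e_1 = (2.5000, 2.5000).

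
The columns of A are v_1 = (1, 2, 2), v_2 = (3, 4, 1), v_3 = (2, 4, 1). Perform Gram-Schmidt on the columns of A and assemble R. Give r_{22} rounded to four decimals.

r_{22} = 2.6874

v_1 = (1, 2, 2); ‖v_1‖ = 3.0000, so e_1 = (0.3333, 0.6667, 0.6667).
e_1·v_2 = 0.3333·3 + 0.6667·4 + 0.6667·1 = 4.3333.
u_2 = v_2 − 4.3333·e_1 = (1.5556, 1.1111, -1.8889).
r_{22} = ‖u_2‖ = 2.6874.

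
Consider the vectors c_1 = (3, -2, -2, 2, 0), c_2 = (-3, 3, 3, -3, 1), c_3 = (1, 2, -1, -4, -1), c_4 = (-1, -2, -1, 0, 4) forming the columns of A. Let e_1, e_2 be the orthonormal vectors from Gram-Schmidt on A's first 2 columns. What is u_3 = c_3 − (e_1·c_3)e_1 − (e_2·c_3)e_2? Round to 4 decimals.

e_1 = c_1/‖c_1‖ = (3, -2, -2, 2, 0)/4.5826 = (0.6547, -0.4364, -0.4364, 0.4364, 0.0000).
r_{12} = e_1·c_2 = -5.8919.
u_2 = c_2 + 5.8919·e_1 = (0.8571, 0.4286, 0.4286, -0.4286, 1.0000).
‖u_2‖ = 1.5119, so e_2 = (0.5669, 0.2835, 0.2835, -0.2835, 0.6614).
r_{13} = e_1·c_3 = -1.5275; r_{23} = e_2·c_3 = 1.3229.
u_3 = c_3 + 1.5275·e_1 − 1.3229·e_2 = (1.2500, 0.9583, -2.0417, -2.9583, -1.8750).

u_3 = (1.2500, 0.9583, -2.0417, -2.9583, -1.8750)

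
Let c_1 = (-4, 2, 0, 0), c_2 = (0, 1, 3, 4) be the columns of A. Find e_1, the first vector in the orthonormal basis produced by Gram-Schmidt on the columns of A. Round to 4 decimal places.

e_1 = (-0.8944, 0.4472, 0.0000, 0.0000)

c_1 = (-4, 2, 0, 0); ‖c_1‖ = 4.4721, so e_1 = (-0.8944, 0.4472, 0.0000, 0.0000).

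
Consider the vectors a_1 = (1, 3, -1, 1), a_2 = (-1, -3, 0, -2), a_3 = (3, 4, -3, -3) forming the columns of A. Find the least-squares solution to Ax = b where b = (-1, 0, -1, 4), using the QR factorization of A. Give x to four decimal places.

x = (4.2733, 2.3400, -1.2800)

q_1 = a_1/‖a_1‖ = (1, 3, -1, 1)/3.4641 = (0.2887, 0.8660, -0.2887, 0.2887).
r_{12} = q_1·a_2 = -3.4641.
u_2 = a_2 + 3.4641·q_1 = (0.0000, 0.0000, -1.0000, -1.0000).
‖u_2‖ = 1.4142, so q_2 = (0.0000, 0.0000, -0.7071, -0.7071).
r_{13} = q_1·a_3 = 4.3301; r_{23} = q_2·a_3 = 4.2426.
u_3 = a_3 − 4.3301·q_1 − 4.2426·q_2 = (1.7500, 0.2500, 1.2500, -1.2500).
‖u_3‖ = 2.5000, so q_3 = (0.7000, 0.1000, 0.5000, -0.5000).
Qᵀb = (1.1547, -2.1213, -3.2000).
Back-substitute: x_3 = -3.2000/2.5000 = -1.2800.
x_2 = (-2.1213 − 4.2426·(-1.2800))/1.4142 = 2.3400.
x_1 = (1.1547 + 3.4641·2.3400 − 4.3301·(-1.2800))/3.4641 = 4.2733.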